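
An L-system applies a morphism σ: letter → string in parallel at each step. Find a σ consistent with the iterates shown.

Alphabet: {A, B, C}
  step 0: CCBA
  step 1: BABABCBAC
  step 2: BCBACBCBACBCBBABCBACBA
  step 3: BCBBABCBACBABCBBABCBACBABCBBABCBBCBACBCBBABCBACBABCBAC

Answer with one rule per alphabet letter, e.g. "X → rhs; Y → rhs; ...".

  step 2 ⇒ step 3: BCBACBCBACBCBBABCBACBA ⇒ BCB·BA·BCB·AC·BA·BCB·BA·BCB·AC·BA·BCB·BA·BCB·BCB·AC·BCB·BA·BCB·AC·BA·BCB·AC
    A ↦ AC
    B ↦ BCB
    C ↦ BA

A->AC, B->BCB, C->BA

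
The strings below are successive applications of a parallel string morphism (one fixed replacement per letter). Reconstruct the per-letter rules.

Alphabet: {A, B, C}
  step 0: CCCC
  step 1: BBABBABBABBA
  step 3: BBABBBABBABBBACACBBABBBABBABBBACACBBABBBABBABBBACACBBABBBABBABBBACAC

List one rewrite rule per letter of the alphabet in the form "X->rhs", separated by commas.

  step 0 ⇒ step 1: CCCC ⇒ BBA·BBA·BBA·BBA
    C ↦ BBA
    A ↦ B  (constrained at step 1)
    B ↦ CAC  (constrained at step 1)

A->B, B->CAC, C->BBA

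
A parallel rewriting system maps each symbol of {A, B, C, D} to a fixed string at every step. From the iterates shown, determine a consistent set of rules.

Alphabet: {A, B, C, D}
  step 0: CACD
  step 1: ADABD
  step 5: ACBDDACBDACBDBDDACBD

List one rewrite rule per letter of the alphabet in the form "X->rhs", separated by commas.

  step 0 ⇒ step 1: CACD ⇒ A·D·A·BD
    A ↦ D
    C ↦ A
    D ↦ BD
    B ↦ C  (constrained at step 1)

A->D, B->C, C->A, D->BD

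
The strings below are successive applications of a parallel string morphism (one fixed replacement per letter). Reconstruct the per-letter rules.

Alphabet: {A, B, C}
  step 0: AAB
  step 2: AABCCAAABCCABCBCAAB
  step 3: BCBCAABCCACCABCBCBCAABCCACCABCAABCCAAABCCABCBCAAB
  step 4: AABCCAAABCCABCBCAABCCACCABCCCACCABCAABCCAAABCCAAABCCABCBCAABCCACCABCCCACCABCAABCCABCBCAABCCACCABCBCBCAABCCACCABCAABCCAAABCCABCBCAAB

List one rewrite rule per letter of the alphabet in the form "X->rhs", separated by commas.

  step 3 ⇒ step 4: BCBCAABCCACCABCBCBCAABCCACCABCAABCCAAABCCABCBCAAB ⇒ AAB·CCA·AAB·CCA·BC·BC·AAB·CCA·CCA·BC·CCA·CCA·BC·AAB·CCA·AAB·CCA·AAB·CCA·BC·BC·AAB·CCA·CCA·BC·CCA·CCA·BC·AAB·CCA·BC·BC·AAB·CCA·CCA·BC·BC·BC·AAB·CCA·CCA·BC·AAB·CCA·AAB·CCA·BC·BC·AAB
    A ↦ BC
    B ↦ AAB
    C ↦ CCA

A->BC, B->AAB, C->CCA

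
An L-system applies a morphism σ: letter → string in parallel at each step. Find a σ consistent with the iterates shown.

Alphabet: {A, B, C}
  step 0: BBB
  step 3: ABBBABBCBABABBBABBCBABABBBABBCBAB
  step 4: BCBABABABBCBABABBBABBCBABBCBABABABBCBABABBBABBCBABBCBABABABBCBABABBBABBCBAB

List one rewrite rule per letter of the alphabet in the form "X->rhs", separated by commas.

  step 3 ⇒ step 4: ABBBABBCBABABBBABBCBABABBBABBCBAB ⇒ BCB·AB·AB·AB·BCB·AB·AB·BB·AB·BCB·AB·BCB·AB·AB·AB·BCB·AB·AB·BB·AB·BCB·AB·BCB·AB·AB·AB·BCB·AB·AB·BB·AB·BCB·AB
    A ↦ BCB
    B ↦ AB
    C ↦ BB

A->BCB, B->AB, C->BB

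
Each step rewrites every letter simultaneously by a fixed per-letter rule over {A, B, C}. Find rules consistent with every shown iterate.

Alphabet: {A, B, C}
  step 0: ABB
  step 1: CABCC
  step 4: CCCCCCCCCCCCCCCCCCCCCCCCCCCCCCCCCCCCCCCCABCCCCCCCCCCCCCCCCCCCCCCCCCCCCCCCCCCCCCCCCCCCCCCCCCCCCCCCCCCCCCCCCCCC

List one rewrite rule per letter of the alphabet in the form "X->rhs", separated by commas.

A->CAB, B->C, C->CCC

  step 0 ⇒ step 1: ABB ⇒ CAB·C·C
    A ↦ CAB
    B ↦ C
    C ↦ CCC  (constrained at step 1)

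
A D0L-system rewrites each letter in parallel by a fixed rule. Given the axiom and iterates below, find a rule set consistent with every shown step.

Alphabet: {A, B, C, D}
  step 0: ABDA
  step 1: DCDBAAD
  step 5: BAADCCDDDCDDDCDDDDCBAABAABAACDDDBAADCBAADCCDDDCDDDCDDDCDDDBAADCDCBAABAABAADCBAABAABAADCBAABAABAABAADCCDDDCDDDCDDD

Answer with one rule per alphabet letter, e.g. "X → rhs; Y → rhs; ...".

A->D, B->CD, C->DC, D->BAA

  step 0 ⇒ step 1: ABDA ⇒ D·CD·BAA·D
    A ↦ D
    B ↦ CD
    D ↦ BAA
    C ↦ DC  (constrained at step 1)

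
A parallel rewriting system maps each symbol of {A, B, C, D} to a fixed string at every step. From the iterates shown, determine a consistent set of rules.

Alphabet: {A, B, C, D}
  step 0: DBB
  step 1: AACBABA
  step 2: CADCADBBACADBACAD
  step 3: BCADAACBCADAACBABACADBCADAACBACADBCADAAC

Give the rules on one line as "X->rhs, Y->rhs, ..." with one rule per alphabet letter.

A->CAD, B->BA, C->B, D->AAC

  step 2 ⇒ step 3: CADCADBBACADBACAD ⇒ B·CAD·AAC·B·CAD·AAC·BA·BA·CAD·B·CAD·AAC·BA·CAD·B·CAD·AAC
    A ↦ CAD
    B ↦ BA
    C ↦ B
    D ↦ AAC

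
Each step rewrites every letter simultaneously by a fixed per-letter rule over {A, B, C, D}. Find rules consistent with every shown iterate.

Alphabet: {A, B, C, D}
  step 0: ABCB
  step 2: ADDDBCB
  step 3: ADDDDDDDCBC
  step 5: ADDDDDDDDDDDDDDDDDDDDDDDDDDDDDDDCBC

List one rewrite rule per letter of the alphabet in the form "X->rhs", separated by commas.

A->AD, B->C, C->B, D->DD

  step 2 ⇒ step 3: ADDDBCB ⇒ AD·DD·DD·DD·C·B·C
    A ↦ AD
    B ↦ C
    C ↦ B
    D ↦ DD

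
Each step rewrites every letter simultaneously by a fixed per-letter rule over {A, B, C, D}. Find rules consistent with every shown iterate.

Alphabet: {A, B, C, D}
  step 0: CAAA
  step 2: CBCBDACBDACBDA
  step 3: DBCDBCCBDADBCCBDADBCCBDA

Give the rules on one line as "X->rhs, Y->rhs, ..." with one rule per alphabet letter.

A->DA, B->BC, C->D, D->CB

  step 2 ⇒ step 3: CBCBDACBDACBDA ⇒ D·BC·D·BC·CB·DA·D·BC·CB·DA·D·BC·CB·DA
    A ↦ DA
    B ↦ BC
    C ↦ D
    D ↦ CB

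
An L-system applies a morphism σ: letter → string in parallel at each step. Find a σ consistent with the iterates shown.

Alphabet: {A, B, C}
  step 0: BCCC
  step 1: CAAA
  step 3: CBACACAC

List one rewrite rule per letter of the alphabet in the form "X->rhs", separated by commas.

A->CB, B->C, C->A

  step 0 ⇒ step 1: BCCC ⇒ C·A·A·A
    B ↦ C
    C ↦ A
    A ↦ CB  (constrained at step 1)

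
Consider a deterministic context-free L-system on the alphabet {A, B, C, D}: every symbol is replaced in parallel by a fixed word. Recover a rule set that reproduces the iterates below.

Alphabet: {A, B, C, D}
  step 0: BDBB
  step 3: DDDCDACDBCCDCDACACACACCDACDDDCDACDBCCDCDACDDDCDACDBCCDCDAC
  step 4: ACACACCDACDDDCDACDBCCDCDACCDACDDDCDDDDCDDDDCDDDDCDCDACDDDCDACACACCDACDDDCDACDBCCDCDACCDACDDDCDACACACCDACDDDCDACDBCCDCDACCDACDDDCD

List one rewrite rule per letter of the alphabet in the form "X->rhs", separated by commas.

  step 3 ⇒ step 4: DDDCDACDBCCDCDACACACACCDACDDDCDACDBCCDCDACDDDCDACDBCCDCDAC ⇒ AC·AC·AC·CD·AC·DDD·CD·AC·DBC·CD·CD·AC·CD·AC·DDD·CD·DDD·CD·DDD·CD·DDD·CD·CD·AC·DDD·CD·AC·AC·AC·CD·AC·DDD·CD·AC·DBC·CD·CD·AC·CD·AC·DDD·CD·AC·AC·AC·CD·AC·DDD·CD·AC·DBC·CD·CD·AC·CD·AC·DDD·CD
    A ↦ DDD
    B ↦ DBC
    C ↦ CD
    D ↦ AC

A->DDD, B->DBC, C->CD, D->AC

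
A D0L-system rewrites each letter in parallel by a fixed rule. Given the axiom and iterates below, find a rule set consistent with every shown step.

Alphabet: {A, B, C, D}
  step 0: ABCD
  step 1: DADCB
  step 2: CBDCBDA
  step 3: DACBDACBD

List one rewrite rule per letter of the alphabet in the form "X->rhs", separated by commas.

  step 2 ⇒ step 3: CBDCBDA ⇒ D·A·CB·D·A·CB·D
    A ↦ D
    B ↦ A
    C ↦ D
    D ↦ CB

A->D, B->A, C->D, D->CB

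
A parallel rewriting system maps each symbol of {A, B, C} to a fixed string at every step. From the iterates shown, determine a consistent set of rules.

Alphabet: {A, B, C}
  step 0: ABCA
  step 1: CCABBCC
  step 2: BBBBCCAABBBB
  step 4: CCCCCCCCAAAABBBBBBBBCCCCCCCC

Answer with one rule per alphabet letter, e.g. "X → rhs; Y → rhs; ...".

  step 1 ⇒ step 2: CCABBCC ⇒ BB·BB·CC·A·A·BB·BB
    A ↦ CC
    B ↦ A
    C ↦ BB

A->CC, B->A, C->BB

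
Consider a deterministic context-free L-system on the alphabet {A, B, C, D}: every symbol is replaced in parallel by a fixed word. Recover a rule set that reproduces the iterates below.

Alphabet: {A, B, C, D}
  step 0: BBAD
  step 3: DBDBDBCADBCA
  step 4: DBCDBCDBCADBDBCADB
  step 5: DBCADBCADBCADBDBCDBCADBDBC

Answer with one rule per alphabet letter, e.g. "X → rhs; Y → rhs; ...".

  step 4 ⇒ step 5: DBCDBCDBCADBDBCADB ⇒ DB·C·A·DB·C·A·DB·C·A·DB·DB·C·DB·C·A·DB·DB·C
    A ↦ DB
    B ↦ C
    C ↦ A
    D ↦ DB

A->DB, B->C, C->A, D->DB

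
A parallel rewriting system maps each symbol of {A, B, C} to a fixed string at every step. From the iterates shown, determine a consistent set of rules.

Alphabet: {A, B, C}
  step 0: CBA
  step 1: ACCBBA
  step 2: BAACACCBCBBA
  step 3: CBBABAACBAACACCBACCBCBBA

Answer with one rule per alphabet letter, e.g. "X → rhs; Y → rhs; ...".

  step 2 ⇒ step 3: BAACACCBCBBA ⇒ CB·BA·BA·AC·BA·AC·AC·CB·AC·CB·CB·BA
    A ↦ BA
    B ↦ CB
    C ↦ AC

A->BA, B->CB, C->AC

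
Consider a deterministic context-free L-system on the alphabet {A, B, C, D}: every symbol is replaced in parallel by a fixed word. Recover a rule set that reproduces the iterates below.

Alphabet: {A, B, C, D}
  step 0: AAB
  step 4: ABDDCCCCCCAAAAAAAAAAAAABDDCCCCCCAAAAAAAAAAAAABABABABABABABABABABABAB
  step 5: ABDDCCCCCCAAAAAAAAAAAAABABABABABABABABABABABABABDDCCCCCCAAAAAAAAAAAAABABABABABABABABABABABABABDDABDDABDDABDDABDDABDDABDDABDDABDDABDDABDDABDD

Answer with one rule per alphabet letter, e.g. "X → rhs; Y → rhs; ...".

  step 4 ⇒ step 5: ABDDCCCCCCAAAAAAAAAAAAABDDCCCCCCAAAAAAAAAAAAABABABABABABABABABABABAB ⇒ AB·DD·CCC·CCC·AA·AA·AA·AA·AA·AA·AB·AB·AB·AB·AB·AB·AB·AB·AB·AB·AB·AB·AB·DD·CCC·CCC·AA·AA·AA·AA·AA·AA·AB·AB·AB·AB·AB·AB·AB·AB·AB·AB·AB·AB·AB·DD·AB·DD·AB·DD·AB·DD·AB·DD·AB·DD·AB·DD·AB·DD·AB·DD·AB·DD·AB·DD·AB·DD
    A ↦ AB
    B ↦ DD
    C ↦ AA
    D ↦ CCC

A->AB, B->DD, C->AA, D->CCC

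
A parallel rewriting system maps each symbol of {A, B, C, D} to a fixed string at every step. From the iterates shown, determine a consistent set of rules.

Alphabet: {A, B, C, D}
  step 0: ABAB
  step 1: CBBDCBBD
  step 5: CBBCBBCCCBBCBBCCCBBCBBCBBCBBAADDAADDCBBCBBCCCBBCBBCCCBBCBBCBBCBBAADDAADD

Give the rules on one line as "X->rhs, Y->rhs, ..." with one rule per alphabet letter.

  step 0 ⇒ step 1: ABAB ⇒ CBB·D·CBB·D
    A ↦ CBB
    B ↦ D
    C ↦ AA  (constrained at step 1)
    D ↦ C  (constrained at step 1)

A->CBB, B->D, C->AA, D->C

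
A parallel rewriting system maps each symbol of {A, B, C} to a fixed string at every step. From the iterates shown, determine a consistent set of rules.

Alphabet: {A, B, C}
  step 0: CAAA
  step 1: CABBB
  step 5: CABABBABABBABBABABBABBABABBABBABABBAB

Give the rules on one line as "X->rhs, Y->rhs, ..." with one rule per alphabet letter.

  step 0 ⇒ step 1: CAAA ⇒ CA·B·B·B
    A ↦ B
    C ↦ CA
    B ↦ AB  (constrained at step 1)

A->B, B->AB, C->CA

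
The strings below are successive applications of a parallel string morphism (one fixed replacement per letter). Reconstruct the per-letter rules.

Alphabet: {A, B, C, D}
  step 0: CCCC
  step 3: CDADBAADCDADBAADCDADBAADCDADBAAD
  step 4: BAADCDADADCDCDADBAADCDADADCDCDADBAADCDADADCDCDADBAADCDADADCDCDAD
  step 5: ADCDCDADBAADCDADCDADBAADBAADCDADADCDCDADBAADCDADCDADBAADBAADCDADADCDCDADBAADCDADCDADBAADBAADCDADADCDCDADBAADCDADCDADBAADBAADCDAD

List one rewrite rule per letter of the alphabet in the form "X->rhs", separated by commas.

A->CD, B->AD, C->BA, D->AD

  step 4 ⇒ step 5: BAADCDADADCDCDADBAADCDADADCDCDADBAADCDADADCDCDADBAADCDADADCDCDAD ⇒ AD·CD·CD·AD·BA·AD·CD·AD·CD·AD·BA·AD·BA·AD·CD·AD·AD·CD·CD·AD·BA·AD·CD·AD·CD·AD·BA·AD·BA·AD·CD·AD·AD·CD·CD·AD·BA·AD·CD·AD·CD·AD·BA·AD·BA·AD·CD·AD·AD·CD·CD·AD·BA·AD·CD·AD·CD·AD·BA·AD·BA·AD·CD·AD
    A ↦ CD
    B ↦ AD
    C ↦ BA
    D ↦ AD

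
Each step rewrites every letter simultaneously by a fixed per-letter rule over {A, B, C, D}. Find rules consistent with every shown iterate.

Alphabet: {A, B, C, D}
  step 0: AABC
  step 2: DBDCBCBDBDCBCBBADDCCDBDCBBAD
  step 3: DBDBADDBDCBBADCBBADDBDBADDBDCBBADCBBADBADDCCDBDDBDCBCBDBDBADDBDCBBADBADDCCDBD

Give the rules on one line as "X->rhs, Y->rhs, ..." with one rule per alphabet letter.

A->DCC, B->BAD, C->CB, D->DBD

  step 2 ⇒ step 3: DBDCBCBDBDCBCBBADDCCDBDCBBAD ⇒ DBD·BAD·DBD·CB·BAD·CB·BAD·DBD·BAD·DBD·CB·BAD·CB·BAD·BAD·DCC·DBD·DBD·CB·CB·DBD·BAD·DBD·CB·BAD·BAD·DCC·DBD
    A ↦ DCC
    B ↦ BAD
    C ↦ CB
    D ↦ DBD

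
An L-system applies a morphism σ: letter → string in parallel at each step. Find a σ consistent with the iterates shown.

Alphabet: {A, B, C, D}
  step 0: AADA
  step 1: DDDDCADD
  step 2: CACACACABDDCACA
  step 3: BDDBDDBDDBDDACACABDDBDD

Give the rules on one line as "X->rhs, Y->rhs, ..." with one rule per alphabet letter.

  step 2 ⇒ step 3: CACACACABDDCACA ⇒ B·DD·B·DD·B·DD·B·DD·A·CA·CA·B·DD·B·DD
    A ↦ DD
    B ↦ A
    C ↦ B
    D ↦ CA

A->DD, B->A, C->B, D->CA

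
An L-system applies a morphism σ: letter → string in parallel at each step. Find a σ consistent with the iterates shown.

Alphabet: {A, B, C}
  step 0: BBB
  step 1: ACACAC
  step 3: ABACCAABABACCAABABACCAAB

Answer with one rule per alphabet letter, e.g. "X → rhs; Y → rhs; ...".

A->AB, B->AC, C->CA

  step 0 ⇒ step 1: BBB ⇒ AC·AC·AC
    B ↦ AC
    A ↦ AB  (constrained at step 1)
    C ↦ CA  (constrained at step 1)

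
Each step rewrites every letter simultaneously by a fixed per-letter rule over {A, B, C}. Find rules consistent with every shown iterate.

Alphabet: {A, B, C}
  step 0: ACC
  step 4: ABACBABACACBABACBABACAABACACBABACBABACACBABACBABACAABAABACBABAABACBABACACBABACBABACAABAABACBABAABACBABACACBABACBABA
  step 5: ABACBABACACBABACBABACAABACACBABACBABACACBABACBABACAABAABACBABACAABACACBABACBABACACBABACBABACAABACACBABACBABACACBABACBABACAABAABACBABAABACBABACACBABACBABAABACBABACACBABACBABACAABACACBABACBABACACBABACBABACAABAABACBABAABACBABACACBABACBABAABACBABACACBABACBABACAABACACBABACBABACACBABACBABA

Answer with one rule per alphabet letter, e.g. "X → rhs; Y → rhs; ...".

A->ABA, B->CB, C->CA

  step 4 ⇒ step 5: ABACBABACACBABACBABACAABACACBABACBABACACBABACBABACAABAABACBABAABACBABACACBABACBABACAABAABACBABAABACBABACACBABACBABA ⇒ ABA·CB·ABA·CA·CB·ABA·CB·ABA·CA·ABA·CA·CB·ABA·CB·ABA·CA·CB·ABA·CB·ABA·CA·ABA·ABA·CB·ABA·CA·ABA·CA·CB·ABA·CB·ABA·CA·CB·ABA·CB·ABA·CA·ABA·CA·CB·ABA·CB·ABA·CA·CB·ABA·CB·ABA·CA·ABA·ABA·CB·ABA·ABA·CB·ABA·CA·CB·ABA·CB·ABA·ABA·CB·ABA·CA·CB·ABA·CB·ABA·CA·ABA·CA·CB·ABA·CB·ABA·CA·CB·ABA·CB·ABA·CA·ABA·ABA·CB·ABA·ABA·CB·ABA·CA·CB·ABA·CB·ABA·ABA·CB·ABA·CA·CB·ABA·CB·ABA·CA·ABA·CA·CB·ABA·CB·ABA·CA·CB·ABA·CB·ABA
    A ↦ ABA
    B ↦ CB
    C ↦ CA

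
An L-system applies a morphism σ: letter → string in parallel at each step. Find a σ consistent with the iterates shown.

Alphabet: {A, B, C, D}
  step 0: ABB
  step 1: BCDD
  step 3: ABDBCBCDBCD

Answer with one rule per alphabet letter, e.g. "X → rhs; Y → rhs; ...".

  step 0 ⇒ step 1: ABB ⇒ BC·D·D
    A ↦ BC
    B ↦ D
    C ↦ BC  (constrained at step 1)
    D ↦ AB  (constrained at step 1)

A->BC, B->D, C->BC, D->AB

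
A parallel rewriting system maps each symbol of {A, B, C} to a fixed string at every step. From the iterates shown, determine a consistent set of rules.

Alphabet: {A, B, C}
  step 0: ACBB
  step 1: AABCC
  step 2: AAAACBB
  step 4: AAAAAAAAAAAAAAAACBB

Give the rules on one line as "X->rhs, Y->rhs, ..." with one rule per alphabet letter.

  step 1 ⇒ step 2: AABCC ⇒ AA·AA·C·B·B
    A ↦ AA
    B ↦ C
    C ↦ B

A->AA, B->C, C->B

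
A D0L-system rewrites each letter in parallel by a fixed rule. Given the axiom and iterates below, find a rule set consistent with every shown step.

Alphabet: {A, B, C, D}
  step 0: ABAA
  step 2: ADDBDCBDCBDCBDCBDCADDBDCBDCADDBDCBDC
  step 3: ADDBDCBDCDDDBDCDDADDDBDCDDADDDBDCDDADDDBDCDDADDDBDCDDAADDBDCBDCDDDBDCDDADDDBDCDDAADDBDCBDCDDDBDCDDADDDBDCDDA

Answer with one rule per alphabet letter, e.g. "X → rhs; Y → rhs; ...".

  step 2 ⇒ step 3: ADDBDCBDCBDCBDCBDCADDBDCBDCADDBDCBDC ⇒ ADD·BDC·BDC·DDD·BDC·DDA·DDD·BDC·DDA·DDD·BDC·DDA·DDD·BDC·DDA·DDD·BDC·DDA·ADD·BDC·BDC·DDD·BDC·DDA·DDD·BDC·DDA·ADD·BDC·BDC·DDD·BDC·DDA·DDD·BDC·DDA
    A ↦ ADD
    B ↦ DDD
    C ↦ DDA
    D ↦ BDC

A->ADD, B->DDD, C->DDA, D->BDC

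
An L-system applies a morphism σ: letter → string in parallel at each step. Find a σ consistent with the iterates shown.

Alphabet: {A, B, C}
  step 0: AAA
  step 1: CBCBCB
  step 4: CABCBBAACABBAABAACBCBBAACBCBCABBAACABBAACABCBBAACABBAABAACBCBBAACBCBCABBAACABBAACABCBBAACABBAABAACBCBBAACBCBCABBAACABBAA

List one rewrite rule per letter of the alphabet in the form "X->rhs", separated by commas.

  step 0 ⇒ step 1: AAA ⇒ CB·CB·CB
    A ↦ CB
    B ↦ BAA  (constrained at step 1)
    C ↦ CAB  (constrained at step 1)

A->CB, B->BAA, C->CAB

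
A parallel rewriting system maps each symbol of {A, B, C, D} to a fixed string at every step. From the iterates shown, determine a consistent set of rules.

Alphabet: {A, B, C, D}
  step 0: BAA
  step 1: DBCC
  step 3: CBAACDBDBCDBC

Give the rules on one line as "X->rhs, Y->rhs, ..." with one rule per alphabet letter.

  step 0 ⇒ step 1: BAA ⇒ DB·C·C
    A ↦ C
    B ↦ DB
    C ↦ BA  (constrained at step 1)
    D ↦ AC  (constrained at step 1)

A->C, B->DB, C->BA, D->AC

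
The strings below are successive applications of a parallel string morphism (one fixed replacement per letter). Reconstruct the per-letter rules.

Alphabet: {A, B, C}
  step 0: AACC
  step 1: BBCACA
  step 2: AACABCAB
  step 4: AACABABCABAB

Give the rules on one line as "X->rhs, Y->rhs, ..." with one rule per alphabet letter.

  step 1 ⇒ step 2: BBCACA ⇒ A·A·CA·B·CA·B
    A ↦ B
    B ↦ A
    C ↦ CA

A->B, B->A, C->CA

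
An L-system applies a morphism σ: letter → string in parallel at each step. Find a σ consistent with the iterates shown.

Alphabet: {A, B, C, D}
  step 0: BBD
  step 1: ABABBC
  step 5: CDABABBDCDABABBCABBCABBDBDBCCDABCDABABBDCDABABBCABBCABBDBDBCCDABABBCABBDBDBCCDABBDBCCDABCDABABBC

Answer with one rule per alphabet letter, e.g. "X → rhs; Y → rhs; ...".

A->CD, B->AB, C->BD, D->BC

  step 0 ⇒ step 1: BBD ⇒ AB·AB·BC
    B ↦ AB
    D ↦ BC
    A ↦ CD  (constrained at step 1)
    C ↦ BD  (constrained at step 1)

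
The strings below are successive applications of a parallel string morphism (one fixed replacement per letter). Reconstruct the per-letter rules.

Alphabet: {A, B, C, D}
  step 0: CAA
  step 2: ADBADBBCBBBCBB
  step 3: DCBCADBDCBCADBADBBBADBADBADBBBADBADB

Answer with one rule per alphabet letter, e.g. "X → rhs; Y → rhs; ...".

  step 2 ⇒ step 3: ADBADBBCBBBCBB ⇒ DC·BC·ADB·DC·BC·ADB·ADB·BB·ADB·ADB·ADB·BB·ADB·ADB
    A ↦ DC
    B ↦ ADB
    C ↦ BB
    D ↦ BC

A->DC, B->ADB, C->BB, D->BC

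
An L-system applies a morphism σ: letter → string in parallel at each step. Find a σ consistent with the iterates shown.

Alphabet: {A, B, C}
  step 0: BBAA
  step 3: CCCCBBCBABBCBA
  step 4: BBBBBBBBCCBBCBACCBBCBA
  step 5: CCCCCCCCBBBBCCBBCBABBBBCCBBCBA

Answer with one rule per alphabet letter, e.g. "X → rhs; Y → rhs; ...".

A->BA, B->C, C->BB

  step 4 ⇒ step 5: BBBBBBBBCCBBCBACCBBCBA ⇒ C·C·C·C·C·C·C·C·BB·BB·C·C·BB·C·BA·BB·BB·C·C·BB·C·BA
    A ↦ BA
    B ↦ C
    C ↦ BB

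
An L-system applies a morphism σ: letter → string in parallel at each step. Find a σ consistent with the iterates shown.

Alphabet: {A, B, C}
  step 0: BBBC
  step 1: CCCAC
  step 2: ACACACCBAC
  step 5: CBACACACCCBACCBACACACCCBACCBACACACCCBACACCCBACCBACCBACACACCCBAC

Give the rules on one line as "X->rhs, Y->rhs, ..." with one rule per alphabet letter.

  step 1 ⇒ step 2: CCCAC ⇒ AC·AC·AC·CB·AC
    A ↦ CB
    C ↦ AC
  step 0 ⇒ step 1: BBBC ⇒ C·C·C·AC
    B ↦ C

A->CB, B->C, C->AC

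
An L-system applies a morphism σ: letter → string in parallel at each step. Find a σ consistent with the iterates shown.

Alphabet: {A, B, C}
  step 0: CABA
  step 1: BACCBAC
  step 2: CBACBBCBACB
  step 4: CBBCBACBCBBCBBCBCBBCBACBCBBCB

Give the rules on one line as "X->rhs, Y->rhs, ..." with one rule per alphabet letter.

  step 1 ⇒ step 2: BACCBAC ⇒ CB·AC·B·B·CB·AC·B
    A ↦ AC
    B ↦ CB
    C ↦ B

A->AC, B->CB, C->B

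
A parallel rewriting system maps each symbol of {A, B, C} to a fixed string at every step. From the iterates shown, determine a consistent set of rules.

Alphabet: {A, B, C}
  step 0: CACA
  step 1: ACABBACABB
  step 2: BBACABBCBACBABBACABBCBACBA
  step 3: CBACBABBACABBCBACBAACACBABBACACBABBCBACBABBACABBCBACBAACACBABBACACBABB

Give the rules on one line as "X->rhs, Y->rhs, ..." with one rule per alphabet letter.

  step 2 ⇒ step 3: BBACABBCBACBABBACABBCBACBA ⇒ CBA·CBA·BB·ACA·BB·CBA·CBA·ACA·CBA·BB·ACA·CBA·BB·CBA·CBA·BB·ACA·BB·CBA·CBA·ACA·CBA·BB·ACA·CBA·BB
    A ↦ BB
    B ↦ CBA
    C ↦ ACA

A->BB, B->CBA, C->ACA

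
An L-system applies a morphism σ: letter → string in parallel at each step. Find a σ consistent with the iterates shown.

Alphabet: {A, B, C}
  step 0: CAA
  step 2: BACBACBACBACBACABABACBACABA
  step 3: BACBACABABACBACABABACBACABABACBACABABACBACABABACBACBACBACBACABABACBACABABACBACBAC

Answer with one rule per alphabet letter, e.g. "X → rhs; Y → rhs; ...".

  step 2 ⇒ step 3: BACBACBACBACBACABABACBACABA ⇒ BAC·BAC·ABA·BAC·BAC·ABA·BAC·BAC·ABA·BAC·BAC·ABA·BAC·BAC·ABA·BAC·BAC·BAC·BAC·BAC·ABA·BAC·BAC·ABA·BAC·BAC·BAC
    A ↦ BAC
    B ↦ BAC
    C ↦ ABA

A->BAC, B->BAC, C->ABA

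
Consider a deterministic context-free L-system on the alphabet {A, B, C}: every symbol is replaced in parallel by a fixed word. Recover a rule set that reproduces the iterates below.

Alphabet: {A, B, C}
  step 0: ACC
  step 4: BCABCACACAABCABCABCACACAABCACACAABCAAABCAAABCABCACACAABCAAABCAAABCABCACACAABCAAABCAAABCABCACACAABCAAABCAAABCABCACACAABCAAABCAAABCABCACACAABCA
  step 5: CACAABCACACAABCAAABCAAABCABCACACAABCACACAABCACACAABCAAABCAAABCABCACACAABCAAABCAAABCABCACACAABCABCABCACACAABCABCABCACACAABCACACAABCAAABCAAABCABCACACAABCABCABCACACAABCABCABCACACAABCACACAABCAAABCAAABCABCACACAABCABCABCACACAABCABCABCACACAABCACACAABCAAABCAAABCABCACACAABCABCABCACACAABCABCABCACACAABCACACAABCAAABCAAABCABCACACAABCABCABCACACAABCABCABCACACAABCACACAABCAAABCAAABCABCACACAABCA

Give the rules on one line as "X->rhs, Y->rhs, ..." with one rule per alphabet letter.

  step 4 ⇒ step 5: BCABCACACAABCABCABCACACAABCACACAABCAAABCAAABCABCACACAABCAAABCAAABCABCACACAABCAAABCAAABCABCACACAABCAAABCAAABCABCACACAABCAAABCAAABCABCACACAABCA ⇒ CAC·AA·BCA·CAC·AA·BCA·AA·BCA·AA·BCA·BCA·CAC·AA·BCA·CAC·AA·BCA·CAC·AA·BCA·AA·BCA·AA·BCA·BCA·CAC·AA·BCA·AA·BCA·AA·BCA·BCA·CAC·AA·BCA·BCA·BCA·CAC·AA·BCA·BCA·BCA·CAC·AA·BCA·CAC·AA·BCA·AA·BCA·AA·BCA·BCA·CAC·AA·BCA·BCA·BCA·CAC·AA·BCA·BCA·BCA·CAC·AA·BCA·CAC·AA·BCA·AA·BCA·AA·BCA·BCA·CAC·AA·BCA·BCA·BCA·CAC·AA·BCA·BCA·BCA·CAC·AA·BCA·CAC·AA·BCA·AA·BCA·AA·BCA·BCA·CAC·AA·BCA·BCA·BCA·CAC·AA·BCA·BCA·BCA·CAC·AA·BCA·CAC·AA·BCA·AA·BCA·AA·BCA·BCA·CAC·AA·BCA·BCA·BCA·CAC·AA·BCA·BCA·BCA·CAC·AA·BCA·CAC·AA·BCA·AA·BCA·AA·BCA·BCA·CAC·AA·BCA
    A ↦ BCA
    B ↦ CAC
    C ↦ AA

A->BCA, B->CAC, C->AA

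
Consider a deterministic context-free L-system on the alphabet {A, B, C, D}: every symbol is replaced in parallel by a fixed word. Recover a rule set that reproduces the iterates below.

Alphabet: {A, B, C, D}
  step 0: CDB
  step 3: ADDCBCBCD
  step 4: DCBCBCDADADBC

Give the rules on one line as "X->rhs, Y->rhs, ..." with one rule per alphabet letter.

  step 3 ⇒ step 4: ADDCBCBCD ⇒ DC·BC·BC·D·A·D·A·D·BC
    A ↦ DC
    B ↦ A
    C ↦ D
    D ↦ BC

A->DC, B->A, C->D, D->BC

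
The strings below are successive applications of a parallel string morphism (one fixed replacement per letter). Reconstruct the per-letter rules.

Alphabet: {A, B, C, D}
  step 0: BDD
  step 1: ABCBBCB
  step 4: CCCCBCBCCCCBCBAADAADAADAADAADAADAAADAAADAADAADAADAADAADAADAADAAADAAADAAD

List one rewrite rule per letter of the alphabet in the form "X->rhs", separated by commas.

  step 0 ⇒ step 1: BDD ⇒ A·BCB·BCB
    B ↦ A
    D ↦ BCB
    A ↦ CC  (constrained at step 1)
    C ↦ AAD  (constrained at step 1)

A->CC, B->A, C->AAD, D->BCB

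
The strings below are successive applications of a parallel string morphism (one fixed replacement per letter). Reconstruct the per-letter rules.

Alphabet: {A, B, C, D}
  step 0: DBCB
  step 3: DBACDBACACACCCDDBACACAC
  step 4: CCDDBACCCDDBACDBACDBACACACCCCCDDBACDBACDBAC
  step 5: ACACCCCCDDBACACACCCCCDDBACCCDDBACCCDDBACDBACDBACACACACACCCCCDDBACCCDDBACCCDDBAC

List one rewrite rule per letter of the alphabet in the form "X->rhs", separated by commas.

  step 4 ⇒ step 5: CCDDBACCCDDBACDBACDBACACACCCCCDDBACDBACDBAC ⇒ AC·AC·CC·CC·D·DB·AC·AC·AC·CC·CC·D·DB·AC·CC·D·DB·AC·CC·D·DB·AC·DB·AC·DB·AC·AC·AC·AC·AC·CC·CC·D·DB·AC·CC·D·DB·AC·CC·D·DB·AC
    A ↦ DB
    B ↦ D
    C ↦ AC
    D ↦ CC

A->DB, B->D, C->AC, D->CC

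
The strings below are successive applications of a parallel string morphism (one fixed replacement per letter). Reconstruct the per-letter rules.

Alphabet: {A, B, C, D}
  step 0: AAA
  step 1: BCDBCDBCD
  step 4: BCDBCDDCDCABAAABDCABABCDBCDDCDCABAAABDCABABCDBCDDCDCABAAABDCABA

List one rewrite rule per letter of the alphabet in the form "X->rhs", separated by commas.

  step 0 ⇒ step 1: AAA ⇒ BCD·BCD·BCD
    A ↦ BCD
    B ↦ DC  (constrained at step 1)
    C ↦ AB  (constrained at step 1)
    D ↦ A  (constrained at step 1)

A->BCD, B->DC, C->AB, D->A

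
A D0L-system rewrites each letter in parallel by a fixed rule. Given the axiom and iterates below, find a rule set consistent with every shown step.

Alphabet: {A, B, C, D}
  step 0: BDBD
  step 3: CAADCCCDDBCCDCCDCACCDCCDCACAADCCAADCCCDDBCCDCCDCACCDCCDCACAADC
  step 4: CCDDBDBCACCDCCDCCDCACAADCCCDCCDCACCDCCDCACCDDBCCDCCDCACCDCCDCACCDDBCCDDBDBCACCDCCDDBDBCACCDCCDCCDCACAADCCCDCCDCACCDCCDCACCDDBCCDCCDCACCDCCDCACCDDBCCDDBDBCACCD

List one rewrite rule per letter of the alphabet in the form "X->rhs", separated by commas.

A->DB, B->ADC, C->CCD, D->CA

  step 3 ⇒ step 4: CAADCCCDDBCCDCCDCACCDCCDCACAADCCAADCCCDDBCCDCCDCACCDCCDCACAADC ⇒ CCD·DB·DB·CA·CCD·CCD·CCD·CA·CA·ADC·CCD·CCD·CA·CCD·CCD·CA·CCD·DB·CCD·CCD·CA·CCD·CCD·CA·CCD·DB·CCD·DB·DB·CA·CCD·CCD·DB·DB·CA·CCD·CCD·CCD·CA·CA·ADC·CCD·CCD·CA·CCD·CCD·CA·CCD·DB·CCD·CCD·CA·CCD·CCD·CA·CCD·DB·CCD·DB·DB·CA·CCD
    A ↦ DB
    B ↦ ADC
    C ↦ CCD
    D ↦ CA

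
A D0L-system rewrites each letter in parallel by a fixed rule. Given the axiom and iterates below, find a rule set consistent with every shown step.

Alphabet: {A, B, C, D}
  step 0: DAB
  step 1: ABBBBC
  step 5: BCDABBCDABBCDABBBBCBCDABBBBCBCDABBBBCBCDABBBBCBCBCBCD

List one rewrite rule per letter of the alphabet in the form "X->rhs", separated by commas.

  step 0 ⇒ step 1: DAB ⇒ AB·BB·BC
    A ↦ BB
    B ↦ BC
    D ↦ AB
    C ↦ D  (constrained at step 1)

A->BB, B->BC, C->D, D->AB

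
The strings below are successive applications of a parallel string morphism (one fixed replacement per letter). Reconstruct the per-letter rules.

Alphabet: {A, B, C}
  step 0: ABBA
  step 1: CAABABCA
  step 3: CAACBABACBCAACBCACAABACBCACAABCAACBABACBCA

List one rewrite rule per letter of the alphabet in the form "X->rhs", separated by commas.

  step 0 ⇒ step 1: ABBA ⇒ CA·AB·AB·CA
    A ↦ CA
    B ↦ AB
    C ↦ ACB  (constrained at step 1)

A->CA, B->AB, C->ACB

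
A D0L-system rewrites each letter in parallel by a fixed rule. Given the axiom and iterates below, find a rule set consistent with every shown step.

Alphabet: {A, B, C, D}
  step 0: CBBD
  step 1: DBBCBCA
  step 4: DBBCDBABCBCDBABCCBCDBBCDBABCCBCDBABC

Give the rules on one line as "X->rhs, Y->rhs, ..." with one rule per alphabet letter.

A->C, B->BC, C->DB, D->A

  step 0 ⇒ step 1: CBBD ⇒ DB·BC·BC·A
    B ↦ BC
    C ↦ DB
    D ↦ A
    A ↦ C  (constrained at step 1)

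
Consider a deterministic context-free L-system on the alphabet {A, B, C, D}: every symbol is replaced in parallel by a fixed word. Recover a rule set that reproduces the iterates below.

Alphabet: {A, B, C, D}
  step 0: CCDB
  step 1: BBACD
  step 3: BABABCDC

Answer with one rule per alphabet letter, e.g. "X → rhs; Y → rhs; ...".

A->C, B->CD, C->B, D->A

  step 0 ⇒ step 1: CCDB ⇒ B·B·A·CD
    B ↦ CD
    C ↦ B
    D ↦ A
    A ↦ C  (constrained at step 1)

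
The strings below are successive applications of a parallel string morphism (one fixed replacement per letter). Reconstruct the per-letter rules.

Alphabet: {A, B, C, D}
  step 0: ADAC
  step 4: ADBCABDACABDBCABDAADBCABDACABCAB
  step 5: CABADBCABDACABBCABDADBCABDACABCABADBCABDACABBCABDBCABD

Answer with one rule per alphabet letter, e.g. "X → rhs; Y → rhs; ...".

  step 4 ⇒ step 5: ADBCABDACABDBCABDAADBCABDACABCAB ⇒ CAB·A·D·B·CAB·D·A·CAB·B·CAB·D·A·D·B·CAB·D·A·CAB·CAB·A·D·B·CAB·D·A·CAB·B·CAB·D·B·CAB·D
    A ↦ CAB
    B ↦ D
    C ↦ B
    D ↦ A

A->CAB, B->D, C->B, D->A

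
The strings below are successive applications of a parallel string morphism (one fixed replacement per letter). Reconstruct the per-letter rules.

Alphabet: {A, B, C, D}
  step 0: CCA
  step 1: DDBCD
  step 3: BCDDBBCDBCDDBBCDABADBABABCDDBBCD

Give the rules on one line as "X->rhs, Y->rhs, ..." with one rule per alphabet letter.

A->BCD, B->DB, C->D, D->ABA

  step 0 ⇒ step 1: CCA ⇒ D·D·BCD
    A ↦ BCD
    C ↦ D
    B ↦ DB  (constrained at step 1)
    D ↦ ABA  (constrained at step 1)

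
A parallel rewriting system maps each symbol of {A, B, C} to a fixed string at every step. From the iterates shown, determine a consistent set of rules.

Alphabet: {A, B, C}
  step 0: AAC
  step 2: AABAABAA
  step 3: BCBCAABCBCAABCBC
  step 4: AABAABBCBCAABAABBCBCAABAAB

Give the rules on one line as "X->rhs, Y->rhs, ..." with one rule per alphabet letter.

  step 3 ⇒ step 4: BCBCAABCBCAABCBC ⇒ AA·B·AA·B·BC·BC·AA·B·AA·B·BC·BC·AA·B·AA·B
    A ↦ BC
    B ↦ AA
    C ↦ B

A->BC, B->AA, C->B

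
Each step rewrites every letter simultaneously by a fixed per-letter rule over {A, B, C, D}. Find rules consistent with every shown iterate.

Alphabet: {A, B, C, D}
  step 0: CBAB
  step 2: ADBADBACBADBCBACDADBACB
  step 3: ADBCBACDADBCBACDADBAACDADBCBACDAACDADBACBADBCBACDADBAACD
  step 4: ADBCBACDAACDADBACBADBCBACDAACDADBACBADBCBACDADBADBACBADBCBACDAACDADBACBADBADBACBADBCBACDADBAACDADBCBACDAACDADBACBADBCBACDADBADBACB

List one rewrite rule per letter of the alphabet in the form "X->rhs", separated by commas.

  step 3 ⇒ step 4: ADBCBACDADBCBACDADBAACDADBCBACDAACDADBACBADBCBACDADBAACD ⇒ ADB·CB·ACD·A·ACD·ADB·A·CB·ADB·CB·ACD·A·ACD·ADB·A·CB·ADB·CB·ACD·ADB·ADB·A·CB·ADB·CB·ACD·A·ACD·ADB·A·CB·ADB·ADB·A·CB·ADB·CB·ACD·ADB·A·ACD·ADB·CB·ACD·A·ACD·ADB·A·CB·ADB·CB·ACD·ADB·ADB·A·CB
    A ↦ ADB
    B ↦ ACD
    C ↦ A
    D ↦ CB

A->ADB, B->ACD, C->A, D->CB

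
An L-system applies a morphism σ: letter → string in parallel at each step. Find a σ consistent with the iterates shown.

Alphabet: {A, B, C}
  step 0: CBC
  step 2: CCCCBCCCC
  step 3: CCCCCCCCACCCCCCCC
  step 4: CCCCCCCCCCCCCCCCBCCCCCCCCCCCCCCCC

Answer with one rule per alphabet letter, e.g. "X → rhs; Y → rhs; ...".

  step 3 ⇒ step 4: CCCCCCCCACCCCCCCC ⇒ CC·CC·CC·CC·CC·CC·CC·CC·B·CC·CC·CC·CC·CC·CC·CC·CC
    A ↦ B
    C ↦ CC
  step 2 ⇒ step 3: CCCCBCCCC ⇒ CC·CC·CC·CC·A·CC·CC·CC·CC
    B ↦ A

A->B, B->A, C->CC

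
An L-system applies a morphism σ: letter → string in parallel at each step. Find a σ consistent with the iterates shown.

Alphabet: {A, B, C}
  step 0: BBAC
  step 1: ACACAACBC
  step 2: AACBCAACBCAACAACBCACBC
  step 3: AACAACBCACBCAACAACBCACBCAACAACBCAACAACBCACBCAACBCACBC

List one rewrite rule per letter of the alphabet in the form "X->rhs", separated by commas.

  step 2 ⇒ step 3: AACBCAACBCAACAACBCACBC ⇒ AAC·AAC·BC·AC·BC·AAC·AAC·BC·AC·BC·AAC·AAC·BC·AAC·AAC·BC·AC·BC·AAC·BC·AC·BC
    A ↦ AAC
    B ↦ AC
    C ↦ BC

A->AAC, B->AC, C->BC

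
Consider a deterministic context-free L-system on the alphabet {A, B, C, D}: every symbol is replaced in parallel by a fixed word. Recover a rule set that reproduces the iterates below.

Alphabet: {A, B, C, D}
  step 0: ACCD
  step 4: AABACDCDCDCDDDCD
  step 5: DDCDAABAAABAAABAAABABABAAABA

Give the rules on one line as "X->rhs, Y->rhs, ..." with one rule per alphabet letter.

  step 4 ⇒ step 5: AABACDCDCDCDDDCD ⇒ D·D·C·D·AA·BA·AA·BA·AA·BA·AA·BA·BA·BA·AA·BA
    A ↦ D
    B ↦ C
    C ↦ AA
    D ↦ BA

A->D, B->C, C->AA, D->BA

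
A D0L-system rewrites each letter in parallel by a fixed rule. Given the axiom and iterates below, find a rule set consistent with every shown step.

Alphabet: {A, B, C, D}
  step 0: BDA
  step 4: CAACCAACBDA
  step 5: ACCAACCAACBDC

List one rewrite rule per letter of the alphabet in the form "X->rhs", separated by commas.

  step 4 ⇒ step 5: CAACCAACBDA ⇒ A·C·C·A·A·C·C·A·AC·BD·C
    A ↦ C
    B ↦ AC
    C ↦ A
    D ↦ BD

A->C, B->AC, C->A, D->BD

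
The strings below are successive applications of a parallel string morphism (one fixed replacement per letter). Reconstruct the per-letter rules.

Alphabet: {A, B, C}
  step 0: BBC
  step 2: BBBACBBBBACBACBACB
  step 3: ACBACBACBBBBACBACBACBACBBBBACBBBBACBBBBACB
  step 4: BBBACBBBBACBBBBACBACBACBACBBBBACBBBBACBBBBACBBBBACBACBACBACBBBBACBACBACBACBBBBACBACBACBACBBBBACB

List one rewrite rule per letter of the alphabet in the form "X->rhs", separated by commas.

  step 3 ⇒ step 4: ACBACBACBBBBACBACBACBACBBBBACBBBBACBBBBACB ⇒ B·BB·ACB·B·BB·ACB·B·BB·ACB·ACB·ACB·ACB·B·BB·ACB·B·BB·ACB·B·BB·ACB·B·BB·ACB·ACB·ACB·ACB·B·BB·ACB·ACB·ACB·ACB·B·BB·ACB·ACB·ACB·ACB·B·BB·ACB
    A ↦ B
    B ↦ ACB
    C ↦ BB

A->B, B->ACB, C->BB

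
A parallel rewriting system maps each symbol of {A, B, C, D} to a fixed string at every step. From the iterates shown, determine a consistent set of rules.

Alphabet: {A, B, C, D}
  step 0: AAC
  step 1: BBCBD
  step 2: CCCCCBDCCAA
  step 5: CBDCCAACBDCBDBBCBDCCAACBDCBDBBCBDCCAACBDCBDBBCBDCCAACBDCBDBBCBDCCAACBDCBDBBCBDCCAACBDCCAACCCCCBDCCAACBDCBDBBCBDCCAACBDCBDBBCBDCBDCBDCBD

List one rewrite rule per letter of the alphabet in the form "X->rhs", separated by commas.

  step 1 ⇒ step 2: BBCBD ⇒ CC·CC·CBD·CC·AA
    B ↦ CC
    C ↦ CBD
    D ↦ AA
  step 0 ⇒ step 1: AAC ⇒ B·B·CBD
    A ↦ B

A->B, B->CC, C->CBD, D->AA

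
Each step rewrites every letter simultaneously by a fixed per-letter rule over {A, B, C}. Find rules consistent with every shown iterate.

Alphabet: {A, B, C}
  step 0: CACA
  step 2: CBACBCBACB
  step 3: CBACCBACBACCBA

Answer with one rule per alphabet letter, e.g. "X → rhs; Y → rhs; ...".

A->C, B->A, C->CB

  step 2 ⇒ step 3: CBACBCBACB ⇒ CB·A·C·CB·A·CB·A·C·CB·A
    A ↦ C
    B ↦ A
    C ↦ CB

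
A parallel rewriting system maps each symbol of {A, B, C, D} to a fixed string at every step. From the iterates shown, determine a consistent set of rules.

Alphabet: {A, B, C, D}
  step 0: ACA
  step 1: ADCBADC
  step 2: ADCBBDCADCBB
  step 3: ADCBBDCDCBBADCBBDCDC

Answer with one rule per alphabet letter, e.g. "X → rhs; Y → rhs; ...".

  step 2 ⇒ step 3: ADCBBDCADCBB ⇒ ADC·B·B·DC·DC·B·B·ADC·B·B·DC·DC
    A ↦ ADC
    B ↦ DC
    C ↦ B
    D ↦ B

A->ADC, B->DC, C->B, D->B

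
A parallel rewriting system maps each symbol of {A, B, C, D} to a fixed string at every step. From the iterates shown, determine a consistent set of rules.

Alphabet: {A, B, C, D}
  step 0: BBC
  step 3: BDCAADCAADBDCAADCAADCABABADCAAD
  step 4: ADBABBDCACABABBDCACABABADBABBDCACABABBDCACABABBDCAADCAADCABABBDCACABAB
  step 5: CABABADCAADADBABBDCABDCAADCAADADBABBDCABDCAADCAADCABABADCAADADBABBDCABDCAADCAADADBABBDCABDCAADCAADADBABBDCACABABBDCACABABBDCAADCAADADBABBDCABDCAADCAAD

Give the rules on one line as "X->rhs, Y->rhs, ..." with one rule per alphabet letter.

  step 4 ⇒ step 5: ADBABBDCACABABBDCACABABADBABBDCACABABBDCACABABBDCAADCAADCABABBDCACABAB ⇒ CA·BAB·AD·CA·AD·AD·BAB·BD·CA·BD·CA·AD·CA·AD·AD·BAB·BD·CA·BD·CA·AD·CA·AD·CA·BAB·AD·CA·AD·AD·BAB·BD·CA·BD·CA·AD·CA·AD·AD·BAB·BD·CA·BD·CA·AD·CA·AD·AD·BAB·BD·CA·CA·BAB·BD·CA·CA·BAB·BD·CA·AD·CA·AD·AD·BAB·BD·CA·BD·CA·AD·CA·AD
    A ↦ CA
    B ↦ AD
    C ↦ BD
    D ↦ BAB

A->CA, B->AD, C->BD, D->BAB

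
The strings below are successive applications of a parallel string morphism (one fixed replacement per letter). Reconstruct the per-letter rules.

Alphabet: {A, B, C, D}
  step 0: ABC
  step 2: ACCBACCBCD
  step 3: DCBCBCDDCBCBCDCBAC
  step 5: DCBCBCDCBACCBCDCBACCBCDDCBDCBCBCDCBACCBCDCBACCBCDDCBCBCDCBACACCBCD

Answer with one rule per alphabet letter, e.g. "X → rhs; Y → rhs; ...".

  step 2 ⇒ step 3: ACCBACCBCD ⇒ D·CB·CB·CD·D·CB·CB·CD·CB·AC
    A ↦ D
    B ↦ CD
    C ↦ CB
    D ↦ AC

A->D, B->CD, C->CB, D->AC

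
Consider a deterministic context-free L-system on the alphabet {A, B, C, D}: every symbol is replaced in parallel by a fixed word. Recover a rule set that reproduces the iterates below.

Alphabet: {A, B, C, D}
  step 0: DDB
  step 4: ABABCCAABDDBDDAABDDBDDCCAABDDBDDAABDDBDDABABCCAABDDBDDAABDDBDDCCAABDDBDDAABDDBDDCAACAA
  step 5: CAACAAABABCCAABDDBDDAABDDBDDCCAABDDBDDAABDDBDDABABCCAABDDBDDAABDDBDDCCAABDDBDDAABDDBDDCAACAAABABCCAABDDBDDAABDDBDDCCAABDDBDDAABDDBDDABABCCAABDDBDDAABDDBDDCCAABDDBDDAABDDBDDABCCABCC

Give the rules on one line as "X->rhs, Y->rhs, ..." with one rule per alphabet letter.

  step 4 ⇒ step 5: ABABCCAABDDBDDAABDDBDDCCAABDDBDDAABDDBDDABABCCAABDDBDDAABDDBDDCCAABDDBDDAABDDBDDCAACAA ⇒ C·AA·C·AA·AB·AB·C·C·AA·BDD·BDD·AA·BDD·BDD·C·C·AA·BDD·BDD·AA·BDD·BDD·AB·AB·C·C·AA·BDD·BDD·AA·BDD·BDD·C·C·AA·BDD·BDD·AA·BDD·BDD·C·AA·C·AA·AB·AB·C·C·AA·BDD·BDD·AA·BDD·BDD·C·C·AA·BDD·BDD·AA·BDD·BDD·AB·AB·C·C·AA·BDD·BDD·AA·BDD·BDD·C·C·AA·BDD·BDD·AA·BDD·BDD·AB·C·C·AB·C·C
    A ↦ C
    B ↦ AA
    C ↦ AB
    D ↦ BDD

A->C, B->AA, C->AB, D->BDD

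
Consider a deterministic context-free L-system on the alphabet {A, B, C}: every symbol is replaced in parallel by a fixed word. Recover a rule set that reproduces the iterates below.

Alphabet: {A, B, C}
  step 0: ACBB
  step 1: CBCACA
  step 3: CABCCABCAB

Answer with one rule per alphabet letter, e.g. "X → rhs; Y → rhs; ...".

  step 0 ⇒ step 1: ACBB ⇒ C·B·CA·CA
    A ↦ C
    B ↦ CA
    C ↦ B

A->C, B->CA, C->B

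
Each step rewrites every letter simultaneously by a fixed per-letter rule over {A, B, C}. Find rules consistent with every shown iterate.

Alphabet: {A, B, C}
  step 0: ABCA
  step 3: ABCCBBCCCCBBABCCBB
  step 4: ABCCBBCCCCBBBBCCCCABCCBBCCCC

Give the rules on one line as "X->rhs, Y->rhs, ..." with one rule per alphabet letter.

A->AB, B->CC, C->B

  step 3 ⇒ step 4: ABCCBBCCCCBBABCCBB ⇒ AB·CC·B·B·CC·CC·B·B·B·B·CC·CC·AB·CC·B·B·CC·CC
    A ↦ AB
    B ↦ CC
    C ↦ B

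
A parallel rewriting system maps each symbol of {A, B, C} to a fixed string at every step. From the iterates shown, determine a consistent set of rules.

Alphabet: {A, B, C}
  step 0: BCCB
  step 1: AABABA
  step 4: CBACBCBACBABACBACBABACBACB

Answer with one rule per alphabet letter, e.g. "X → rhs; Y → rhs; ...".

A->CB, B->A, C->AB

  step 0 ⇒ step 1: BCCB ⇒ A·AB·AB·A
    B ↦ A
    C ↦ AB
    A ↦ CB  (constrained at step 1)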